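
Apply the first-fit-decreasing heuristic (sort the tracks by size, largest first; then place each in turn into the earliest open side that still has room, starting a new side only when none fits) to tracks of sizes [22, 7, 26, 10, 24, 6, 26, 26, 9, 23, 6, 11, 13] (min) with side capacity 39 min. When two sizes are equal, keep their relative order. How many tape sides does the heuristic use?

Sorted descending: 26, 26, 26, 24, 23, 22, 13, 11, 10, 9, 7, 6, 6.
  26 → side 1 (new)  [load 26/39]
  26 → side 2 (new)  [load 26/39]
  26 → side 3 (new)  [load 26/39]
  24 → side 4 (new)  [load 24/39]
  23 → side 5 (new)  [load 23/39]
  22 → side 6 (new)  [load 22/39]
  13 → side 1  [load 39/39]
  11 → side 2  [load 37/39]
  10 → side 3  [load 36/39]
  9 → side 4  [load 33/39]
  7 → side 5  [load 30/39]
  6 → side 4  [load 39/39]
  6 → side 5  [load 36/39]
6 tape sides opened.

6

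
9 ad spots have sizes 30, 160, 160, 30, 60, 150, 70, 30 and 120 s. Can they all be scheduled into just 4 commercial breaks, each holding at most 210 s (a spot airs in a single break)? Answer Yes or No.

No

Total = 810 s; ⌈810/210⌉ = 4.
The bound of 4 does not rule out 4, but exhaustive search shows no assignment into 4 commercial breaks of capacity 210 s exists — the minimum is 5.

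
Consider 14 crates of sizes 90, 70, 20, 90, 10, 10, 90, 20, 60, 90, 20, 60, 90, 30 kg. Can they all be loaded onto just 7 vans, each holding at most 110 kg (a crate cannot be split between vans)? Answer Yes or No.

No

Total = 750 kg; ⌈750/110⌉ = 7.
8 crates each exceed half the capacity and cannot share a van, forcing at least 8 vans.
At least 8 vans are required, but only 7 are allowed.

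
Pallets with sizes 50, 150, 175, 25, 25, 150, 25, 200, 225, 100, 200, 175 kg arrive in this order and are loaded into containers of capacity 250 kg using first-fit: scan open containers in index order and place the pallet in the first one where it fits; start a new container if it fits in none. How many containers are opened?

  50 → container 1 (new)  [load 50/250]
  150 → container 1  [load 200/250]
  175 → container 2 (new)  [load 175/250]
  25 → container 1  [load 225/250]
  25 → container 1  [load 250/250]
  150 → container 3 (new)  [load 150/250]
  25 → container 2  [load 200/250]
  200 → container 4 (new)  [load 200/250]
  225 → container 5 (new)  [load 225/250]
  100 → container 3  [load 250/250]
  200 → container 6 (new)  [load 200/250]
  175 → container 7 (new)  [load 175/250]
7 containers opened.

7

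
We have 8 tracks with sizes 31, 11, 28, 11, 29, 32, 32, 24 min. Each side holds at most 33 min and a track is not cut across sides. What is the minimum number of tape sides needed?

7

Total = 32 + 32 + 31 + 29 + 28 + 24 + 11 + 11 = 198 min.
Lower bound: ⌈198/33⌉ = 6 tape sides.
A packing using 7 tape sides:
  side 1: 32 = 32
  side 2: 32 = 32
  side 3: 31 = 31
  side 4: 29 = 29
  side 5: 28 = 28
  side 6: 24 = 24
  side 7: 11 + 11 = 22
No arrangement into 6 tape sides stays within capacity, so 7 is optimal.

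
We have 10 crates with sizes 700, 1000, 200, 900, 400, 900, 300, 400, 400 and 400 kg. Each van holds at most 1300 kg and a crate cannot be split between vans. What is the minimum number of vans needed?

Total = 1000 + 900 + 900 + 700 + 400 + 400 + 400 + 400 + 300 + 200 = 5600 kg.
Lower bound: ⌈5600/1300⌉ = 5 vans.
A packing using 5 vans:
  van 1: 1000 + 300 = 1300
  van 2: 900 + 400 = 1300
  van 3: 900 + 400 = 1300
  van 4: 700 + 400 + 200 = 1300
  van 5: 400 = 400
This matches the lower bound, so 5 is optimal.

5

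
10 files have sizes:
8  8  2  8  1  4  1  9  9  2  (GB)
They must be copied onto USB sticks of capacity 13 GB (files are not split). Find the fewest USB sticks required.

5

Total = 9 + 9 + 8 + 8 + 8 + 4 + 2 + 2 + 1 + 1 = 52 GB.
Lower bound: ⌈52/13⌉ = 4 USB sticks.
Also, 5 files each exceed 13/2 GB, and no two of those can share a USB stick, so at least 5 USB sticks are needed.
A packing using 5 USB sticks:
  USB stick 1: 9 + 4 = 13
  USB stick 2: 9 + 2 + 2 = 13
  USB stick 3: 8 + 1 + 1 = 10
  USB stick 4: 8 = 8
  USB stick 5: 8 = 8
This matches the lower bound, so 5 is optimal.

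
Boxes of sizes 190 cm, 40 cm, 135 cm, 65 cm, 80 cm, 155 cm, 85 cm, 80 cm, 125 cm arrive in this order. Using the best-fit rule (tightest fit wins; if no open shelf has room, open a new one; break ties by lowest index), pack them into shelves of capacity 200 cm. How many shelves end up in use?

  190 → shelf 1 (new)  [load 190/200]
  40 → shelf 2 (new)  [load 40/200]
  135 → shelf 2  [load 175/200]
  65 → shelf 3 (new)  [load 65/200]
  80 → shelf 3  [load 145/200]
  155 → shelf 4 (new)  [load 155/200]
  85 → shelf 5 (new)  [load 85/200]
  80 → shelf 5  [load 165/200]
  125 → shelf 6 (new)  [load 125/200]
6 shelves opened.

6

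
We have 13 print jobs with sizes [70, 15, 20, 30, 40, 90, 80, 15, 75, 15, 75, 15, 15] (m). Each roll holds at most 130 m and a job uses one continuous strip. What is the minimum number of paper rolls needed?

5

Total = 90 + 80 + 75 + 75 + 70 + 40 + 30 + 20 + 15 + 15 + 15 + 15 + 15 = 555 m.
Lower bound: ⌈555/130⌉ = 5 paper rolls.
A packing using 5 paper rolls:
  roll 1: 90 + 40 = 130
  roll 2: 80 + 30 + 20 = 130
  roll 3: 75 + 15 + 15 + 15 = 120
  roll 4: 75 + 15 + 15 = 105
  roll 5: 70 = 70
This matches the lower bound, so 5 is optimal.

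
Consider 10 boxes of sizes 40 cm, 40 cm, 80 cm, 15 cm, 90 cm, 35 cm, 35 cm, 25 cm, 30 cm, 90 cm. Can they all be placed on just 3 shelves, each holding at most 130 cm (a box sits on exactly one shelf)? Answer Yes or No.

Total = 480 cm; ⌈480/130⌉ = 4.
At least 4 shelves are required, but only 3 are allowed.

No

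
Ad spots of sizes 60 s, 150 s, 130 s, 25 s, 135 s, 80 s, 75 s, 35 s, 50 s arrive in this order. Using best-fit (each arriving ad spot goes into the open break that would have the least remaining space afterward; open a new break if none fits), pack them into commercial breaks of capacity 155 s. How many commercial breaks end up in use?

  60 → break 1 (new)  [load 60/155]
  150 → break 2 (new)  [load 150/155]
  130 → break 3 (new)  [load 130/155]
  25 → break 3  [load 155/155]
  135 → break 4 (new)  [load 135/155]
  80 → break 1  [load 140/155]
  75 → break 5 (new)  [load 75/155]
  35 → break 5  [load 110/155]
  50 → break 6 (new)  [load 50/155]
6 commercial breaks opened.

6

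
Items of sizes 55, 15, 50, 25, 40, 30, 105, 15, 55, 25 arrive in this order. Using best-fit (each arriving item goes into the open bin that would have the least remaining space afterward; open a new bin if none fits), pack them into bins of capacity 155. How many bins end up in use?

  55 → bin 1 (new)  [load 55/155]
  15 → bin 1  [load 70/155]
  50 → bin 1  [load 120/155]
  25 → bin 1  [load 145/155]
  40 → bin 2 (new)  [load 40/155]
  30 → bin 2  [load 70/155]
  105 → bin 3 (new)  [load 105/155]
  15 → bin 3  [load 120/155]
  55 → bin 2  [load 125/155]
  25 → bin 2  [load 150/155]
3 bins opened.

3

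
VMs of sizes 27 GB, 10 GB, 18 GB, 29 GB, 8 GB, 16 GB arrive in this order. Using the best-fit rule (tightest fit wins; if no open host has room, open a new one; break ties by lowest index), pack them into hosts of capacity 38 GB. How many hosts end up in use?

  27 → host 1 (new)  [load 27/38]
  10 → host 1  [load 37/38]
  18 → host 2 (new)  [load 18/38]
  29 → host 3 (new)  [load 29/38]
  8 → host 3  [load 37/38]
  16 → host 2  [load 34/38]
3 hosts opened.

3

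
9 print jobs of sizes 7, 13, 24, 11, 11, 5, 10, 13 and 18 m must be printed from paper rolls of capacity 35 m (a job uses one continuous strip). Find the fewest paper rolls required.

4

Total = 24 + 18 + 13 + 13 + 11 + 11 + 10 + 7 + 5 = 112 m.
Lower bound: ⌈112/35⌉ = 4 paper rolls.
A packing using 4 paper rolls:
  roll 1: 24 + 11 = 35
  roll 2: 18 + 13 = 31
  roll 3: 13 + 11 + 10 = 34
  roll 4: 7 + 5 = 12
This matches the lower bound, so 4 is optimal.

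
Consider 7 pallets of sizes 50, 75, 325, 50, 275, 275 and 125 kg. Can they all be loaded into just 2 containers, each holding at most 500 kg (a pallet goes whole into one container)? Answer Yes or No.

No

Total = 1175 kg; ⌈1175/500⌉ = 3.
At least 3 containers are required, but only 2 are allowed.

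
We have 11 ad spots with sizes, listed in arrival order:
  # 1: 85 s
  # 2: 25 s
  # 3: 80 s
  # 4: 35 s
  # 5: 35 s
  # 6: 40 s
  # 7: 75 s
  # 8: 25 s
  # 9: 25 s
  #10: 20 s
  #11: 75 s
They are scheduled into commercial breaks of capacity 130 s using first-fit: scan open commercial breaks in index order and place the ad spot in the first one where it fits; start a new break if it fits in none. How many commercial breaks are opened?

5

  85 → break 1 (new)  [load 85/130]
  25 → break 1  [load 110/130]
  80 → break 2 (new)  [load 80/130]
  35 → break 2  [load 115/130]
  35 → break 3 (new)  [load 35/130]
  40 → break 3  [load 75/130]
  75 → break 4 (new)  [load 75/130]
  25 → break 3  [load 100/130]
  25 → break 3  [load 125/130]
  20 → break 1  [load 130/130]
  75 → break 5 (new)  [load 75/130]
5 commercial breaks opened.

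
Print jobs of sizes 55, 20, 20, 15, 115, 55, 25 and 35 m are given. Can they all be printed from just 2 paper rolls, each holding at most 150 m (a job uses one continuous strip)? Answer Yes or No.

No

Total = 340 m; ⌈340/150⌉ = 3.
At least 3 paper rolls are required, but only 2 are allowed.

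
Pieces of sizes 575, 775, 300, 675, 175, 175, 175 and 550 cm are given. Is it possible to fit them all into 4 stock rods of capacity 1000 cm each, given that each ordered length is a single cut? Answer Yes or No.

Yes

A valid assignment using 4 stock rods:
  stock rod 1: 775 + 175 = 950
  stock rod 2: 675 + 300 = 975
  stock rod 3: 575 + 175 + 175 = 925
  stock rod 4: 550 = 550
Every load is within 1000 cm, so 4 stock rods suffice.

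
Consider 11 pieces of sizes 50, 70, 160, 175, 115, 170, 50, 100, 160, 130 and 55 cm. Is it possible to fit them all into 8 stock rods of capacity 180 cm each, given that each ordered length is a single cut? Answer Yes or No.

A valid assignment using 8 stock rods:
  stock rod 1: 175 = 175
  stock rod 2: 170 = 170
  stock rod 3: 160 = 160
  stock rod 4: 160 = 160
  stock rod 5: 130 + 50 = 180
  stock rod 6: 115 + 55 = 170
  stock rod 7: 100 + 70 = 170
  stock rod 8: 50 = 50
Every load is within 180 cm, so 8 stock rods suffice.

Yes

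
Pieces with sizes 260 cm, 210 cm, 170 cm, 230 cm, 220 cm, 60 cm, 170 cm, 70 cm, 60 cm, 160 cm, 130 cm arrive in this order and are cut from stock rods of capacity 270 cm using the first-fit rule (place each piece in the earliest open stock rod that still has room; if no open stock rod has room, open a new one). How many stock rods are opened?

  260 → stock rod 1 (new)  [load 260/270]
  210 → stock rod 2 (new)  [load 210/270]
  170 → stock rod 3 (new)  [load 170/270]
  230 → stock rod 4 (new)  [load 230/270]
  220 → stock rod 5 (new)  [load 220/270]
  60 → stock rod 2  [load 270/270]
  170 → stock rod 6 (new)  [load 170/270]
  70 → stock rod 3  [load 240/270]
  60 → stock rod 6  [load 230/270]
  160 → stock rod 7 (new)  [load 160/270]
  130 → stock rod 8 (new)  [load 130/270]
8 stock rods opened.

8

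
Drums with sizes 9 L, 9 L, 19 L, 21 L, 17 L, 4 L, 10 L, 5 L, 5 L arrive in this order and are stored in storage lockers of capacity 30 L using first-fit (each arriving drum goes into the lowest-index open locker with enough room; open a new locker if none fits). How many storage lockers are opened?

  9 → locker 1 (new)  [load 9/30]
  9 → locker 1  [load 18/30]
  19 → locker 2 (new)  [load 19/30]
  21 → locker 3 (new)  [load 21/30]
  17 → locker 4 (new)  [load 17/30]
  4 → locker 1  [load 22/30]
  10 → locker 2  [load 29/30]
  5 → locker 1  [load 27/30]
  5 → locker 3  [load 26/30]
4 storage lockers opened.

4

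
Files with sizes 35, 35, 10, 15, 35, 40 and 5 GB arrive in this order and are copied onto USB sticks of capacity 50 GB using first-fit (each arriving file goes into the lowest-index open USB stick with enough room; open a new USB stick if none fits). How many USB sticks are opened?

4

  35 → USB stick 1 (new)  [load 35/50]
  35 → USB stick 2 (new)  [load 35/50]
  10 → USB stick 1  [load 45/50]
  15 → USB stick 2  [load 50/50]
  35 → USB stick 3 (new)  [load 35/50]
  40 → USB stick 4 (new)  [load 40/50]
  5 → USB stick 1  [load 50/50]
4 USB sticks opened.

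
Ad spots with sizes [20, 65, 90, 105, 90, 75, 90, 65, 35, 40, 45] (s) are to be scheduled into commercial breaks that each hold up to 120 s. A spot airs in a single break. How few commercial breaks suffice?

7

Total = 105 + 90 + 90 + 90 + 75 + 65 + 65 + 45 + 40 + 35 + 20 = 720 s.
Lower bound: ⌈720/120⌉ = 6 commercial breaks.
Also, 7 ad spots each exceed 60 s, and no two of those can share a break, so at least 7 commercial breaks are needed.
A packing using 7 commercial breaks:
  break 1: 105 = 105
  break 2: 90 + 20 = 110
  break 3: 90 = 90
  break 4: 90 = 90
  break 5: 75 + 45 = 120
  break 6: 65 + 40 = 105
  break 7: 65 + 35 = 100
This matches the lower bound, so 7 is optimal.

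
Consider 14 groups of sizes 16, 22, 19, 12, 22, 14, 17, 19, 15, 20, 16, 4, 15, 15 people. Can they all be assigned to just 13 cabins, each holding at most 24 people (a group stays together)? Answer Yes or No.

A valid assignment using 13 cabins:
  cabin 1: 22 = 22
  cabin 2: 22 = 22
  cabin 3: 20 + 4 = 24
  cabin 4: 19 = 19
  cabin 5: 19 = 19
  cabin 6: 17 = 17
  cabin 7: 16 = 16
  cabin 8: 16 = 16
  cabin 9: 15 = 15
  cabin 10: 15 = 15
  cabin 11: 15 = 15
  cabin 12: 14 = 14
  cabin 13: 12 = 12
Every load is within 24 people, so 13 cabins suffice.

Yes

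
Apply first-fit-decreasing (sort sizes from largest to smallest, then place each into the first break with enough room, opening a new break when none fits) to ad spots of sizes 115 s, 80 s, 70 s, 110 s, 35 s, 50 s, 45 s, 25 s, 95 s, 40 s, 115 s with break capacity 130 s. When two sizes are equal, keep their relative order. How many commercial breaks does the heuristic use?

7

Sorted descending: 115, 115, 110, 95, 80, 70, 50, 45, 40, 35, 25.
  115 → break 1 (new)  [load 115/130]
  115 → break 2 (new)  [load 115/130]
  110 → break 3 (new)  [load 110/130]
  95 → break 4 (new)  [load 95/130]
  80 → break 5 (new)  [load 80/130]
  70 → break 6 (new)  [load 70/130]
  50 → break 5  [load 130/130]
  45 → break 6  [load 115/130]
  40 → break 7 (new)  [load 40/130]
  35 → break 4  [load 130/130]
  25 → break 7  [load 65/130]
7 commercial breaks opened.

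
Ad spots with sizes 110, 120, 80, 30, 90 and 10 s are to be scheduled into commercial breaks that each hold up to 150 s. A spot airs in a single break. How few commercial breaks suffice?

Total = 120 + 110 + 90 + 80 + 30 + 10 = 440 s.
Lower bound: ⌈440/150⌉ = 3 commercial breaks.
Also, 4 ad spots each exceed 75 s, and no two of those can share a break, so at least 4 commercial breaks are needed.
A packing using 4 commercial breaks:
  break 1: 120 + 30 = 150
  break 2: 110 + 10 = 120
  break 3: 90 = 90
  break 4: 80 = 80
This matches the lower bound, so 4 is optimal.

4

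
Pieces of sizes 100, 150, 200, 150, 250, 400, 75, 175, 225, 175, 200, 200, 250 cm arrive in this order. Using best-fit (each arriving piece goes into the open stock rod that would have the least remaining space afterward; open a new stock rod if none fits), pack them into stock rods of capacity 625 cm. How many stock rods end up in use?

  100 → stock rod 1 (new)  [load 100/625]
  150 → stock rod 1  [load 250/625]
  200 → stock rod 1  [load 450/625]
  150 → stock rod 1  [load 600/625]
  250 → stock rod 2 (new)  [load 250/625]
  400 → stock rod 3 (new)  [load 400/625]
  75 → stock rod 3  [load 475/625]
  175 → stock rod 2  [load 425/625]
  225 → stock rod 4 (new)  [load 225/625]
  175 → stock rod 2  [load 600/625]
  200 → stock rod 4  [load 425/625]
  200 → stock rod 4  [load 625/625]
  250 → stock rod 5 (new)  [load 250/625]
5 stock rods opened.

5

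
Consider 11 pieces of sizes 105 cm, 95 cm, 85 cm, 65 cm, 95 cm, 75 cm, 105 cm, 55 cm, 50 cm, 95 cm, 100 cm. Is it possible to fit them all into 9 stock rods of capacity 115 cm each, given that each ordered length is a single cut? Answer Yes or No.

No

Total = 925 cm; ⌈925/115⌉ = 9.
The bound of 9 does not rule out 9, but exhaustive search shows no assignment into 9 stock rods of capacity 115 cm exists — the minimum is 10.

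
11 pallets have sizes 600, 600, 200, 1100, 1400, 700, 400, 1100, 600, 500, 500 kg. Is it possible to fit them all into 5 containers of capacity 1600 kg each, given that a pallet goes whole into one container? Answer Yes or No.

A valid assignment using 5 containers:
  container 1: 1400 + 200 = 1600
  container 2: 1100 + 500 = 1600
  container 3: 1100 + 500 = 1600
  container 4: 700 + 600 = 1300
  container 5: 600 + 600 + 400 = 1600
Every load is within 1600 kg, so 5 containers suffice.

Yes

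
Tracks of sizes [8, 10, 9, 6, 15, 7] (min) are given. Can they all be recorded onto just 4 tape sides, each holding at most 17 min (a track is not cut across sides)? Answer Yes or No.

Yes

A valid assignment using 4 tape sides:
  side 1: 15 = 15
  side 2: 10 + 7 = 17
  side 3: 9 + 8 = 17
  side 4: 6 = 6
Every load is within 17 min, so 4 tape sides suffice.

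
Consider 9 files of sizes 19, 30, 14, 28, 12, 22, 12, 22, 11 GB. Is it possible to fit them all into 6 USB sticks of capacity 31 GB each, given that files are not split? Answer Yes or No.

Total = 170 GB; ⌈170/31⌉ = 6.
The bound of 6 does not rule out 6, but exhaustive search shows no assignment into 6 USB sticks of capacity 31 GB exists — the minimum is 7.

No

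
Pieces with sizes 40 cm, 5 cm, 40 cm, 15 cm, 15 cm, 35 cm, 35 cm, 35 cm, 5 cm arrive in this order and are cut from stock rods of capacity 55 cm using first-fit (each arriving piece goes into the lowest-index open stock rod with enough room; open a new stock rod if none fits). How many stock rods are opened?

5

  40 → stock rod 1 (new)  [load 40/55]
  5 → stock rod 1  [load 45/55]
  40 → stock rod 2 (new)  [load 40/55]
  15 → stock rod 2  [load 55/55]
  15 → stock rod 3 (new)  [load 15/55]
  35 → stock rod 3  [load 50/55]
  35 → stock rod 4 (new)  [load 35/55]
  35 → stock rod 5 (new)  [load 35/55]
  5 → stock rod 1  [load 50/55]
5 stock rods opened.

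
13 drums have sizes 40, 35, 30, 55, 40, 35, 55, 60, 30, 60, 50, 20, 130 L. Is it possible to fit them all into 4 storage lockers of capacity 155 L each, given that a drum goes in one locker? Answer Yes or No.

Total = 640 L; ⌈640/155⌉ = 5.
At least 5 storage lockers are required, but only 4 are allowed.

No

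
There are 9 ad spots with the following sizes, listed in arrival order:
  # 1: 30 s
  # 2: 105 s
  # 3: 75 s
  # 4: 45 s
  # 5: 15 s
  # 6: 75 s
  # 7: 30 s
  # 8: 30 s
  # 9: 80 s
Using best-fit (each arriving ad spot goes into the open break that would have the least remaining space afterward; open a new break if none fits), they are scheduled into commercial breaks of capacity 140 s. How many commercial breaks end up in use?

4

  30 → break 1 (new)  [load 30/140]
  105 → break 1  [load 135/140]
  75 → break 2 (new)  [load 75/140]
  45 → break 2  [load 120/140]
  15 → break 2  [load 135/140]
  75 → break 3 (new)  [load 75/140]
  30 → break 3  [load 105/140]
  30 → break 3  [load 135/140]
  80 → break 4 (new)  [load 80/140]
4 commercial breaks opened.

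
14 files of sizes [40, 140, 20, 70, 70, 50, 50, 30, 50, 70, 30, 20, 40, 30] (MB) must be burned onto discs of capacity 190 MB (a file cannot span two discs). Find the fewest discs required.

4

Total = 140 + 70 + 70 + 70 + 50 + 50 + 50 + 40 + 40 + 30 + 30 + 30 + 20 + 20 = 710 MB.
Lower bound: ⌈710/190⌉ = 4 discs.
A packing using 4 discs:
  disc 1: 140 + 50 = 190
  disc 2: 70 + 70 + 50 = 190
  disc 3: 70 + 50 + 40 + 30 = 190
  disc 4: 40 + 30 + 30 + 20 + 20 = 140
This matches the lower bound, so 4 is optimal.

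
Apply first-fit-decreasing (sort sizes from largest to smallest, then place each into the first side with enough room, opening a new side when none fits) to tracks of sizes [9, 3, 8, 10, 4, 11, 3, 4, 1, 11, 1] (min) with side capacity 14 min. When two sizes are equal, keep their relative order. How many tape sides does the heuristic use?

Sorted descending: 11, 11, 10, 9, 8, 4, 4, 3, 3, 1, 1.
  11 → side 1 (new)  [load 11/14]
  11 → side 2 (new)  [load 11/14]
  10 → side 3 (new)  [load 10/14]
  9 → side 4 (new)  [load 9/14]
  8 → side 5 (new)  [load 8/14]
  4 → side 3  [load 14/14]
  4 → side 4  [load 13/14]
  3 → side 1  [load 14/14]
  3 → side 2  [load 14/14]
  1 → side 4  [load 14/14]
  1 → side 5  [load 9/14]
5 tape sides opened.

5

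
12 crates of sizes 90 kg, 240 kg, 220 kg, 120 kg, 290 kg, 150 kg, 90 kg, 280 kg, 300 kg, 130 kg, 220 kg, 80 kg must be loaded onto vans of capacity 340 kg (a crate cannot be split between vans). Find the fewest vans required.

8

Total = 300 + 290 + 280 + 240 + 220 + 220 + 150 + 130 + 120 + 90 + 90 + 80 = 2210 kg.
Lower bound: ⌈2210/340⌉ = 7 vans.
A packing using 8 vans:
  van 1: 300 = 300
  van 2: 290 = 290
  van 3: 280 = 280
  van 4: 240 + 90 = 330
  van 5: 220 + 120 = 340
  van 6: 220 + 90 = 310
  van 7: 150 + 130 = 280
  van 8: 80 = 80
No arrangement into 7 vans stays within capacity, so 8 is optimal.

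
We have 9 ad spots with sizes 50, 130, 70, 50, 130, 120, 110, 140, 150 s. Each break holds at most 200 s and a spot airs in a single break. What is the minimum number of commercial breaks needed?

6

Total = 150 + 140 + 130 + 130 + 120 + 110 + 70 + 50 + 50 = 950 s.
Lower bound: ⌈950/200⌉ = 5 commercial breaks.
Also, 6 ad spots each exceed 100 s, and no two of those can share a break, so at least 6 commercial breaks are needed.
A packing using 6 commercial breaks:
  break 1: 150 + 50 = 200
  break 2: 140 + 50 = 190
  break 3: 130 + 70 = 200
  break 4: 130 = 130
  break 5: 120 = 120
  break 6: 110 = 110
This matches the lower bound, so 6 is optimal.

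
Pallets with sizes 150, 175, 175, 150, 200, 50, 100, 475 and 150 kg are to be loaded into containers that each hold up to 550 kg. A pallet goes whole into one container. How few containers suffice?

3

Total = 475 + 200 + 175 + 175 + 150 + 150 + 150 + 100 + 50 = 1625 kg.
Lower bound: ⌈1625/550⌉ = 3 containers.
A packing using 3 containers:
  container 1: 475 + 50 = 525
  container 2: 200 + 175 + 175 = 550
  container 3: 150 + 150 + 150 + 100 = 550
This matches the lower bound, so 3 is optimal.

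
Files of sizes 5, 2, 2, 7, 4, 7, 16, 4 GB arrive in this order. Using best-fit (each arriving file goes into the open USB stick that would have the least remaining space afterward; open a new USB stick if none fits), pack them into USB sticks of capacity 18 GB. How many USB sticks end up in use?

  5 → USB stick 1 (new)  [load 5/18]
  2 → USB stick 1  [load 7/18]
  2 → USB stick 1  [load 9/18]
  7 → USB stick 1  [load 16/18]
  4 → USB stick 2 (new)  [load 4/18]
  7 → USB stick 2  [load 11/18]
  16 → USB stick 3 (new)  [load 16/18]
  4 → USB stick 2  [load 15/18]
3 USB sticks opened.

3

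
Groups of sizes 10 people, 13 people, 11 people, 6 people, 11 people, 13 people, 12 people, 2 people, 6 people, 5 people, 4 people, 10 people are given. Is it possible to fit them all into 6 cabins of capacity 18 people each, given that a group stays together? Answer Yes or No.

No

Total = 103 people; ⌈103/18⌉ = 6.
7 groups each exceed half the capacity and cannot share a cabin, forcing at least 7 cabins.
At least 7 cabins are required, but only 6 are allowed.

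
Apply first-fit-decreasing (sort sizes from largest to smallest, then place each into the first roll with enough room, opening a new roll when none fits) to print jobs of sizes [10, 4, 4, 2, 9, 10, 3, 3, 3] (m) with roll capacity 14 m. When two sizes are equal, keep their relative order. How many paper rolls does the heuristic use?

4

Sorted descending: 10, 10, 9, 4, 4, 3, 3, 3, 2.
  10 → roll 1 (new)  [load 10/14]
  10 → roll 2 (new)  [load 10/14]
  9 → roll 3 (new)  [load 9/14]
  4 → roll 1  [load 14/14]
  4 → roll 2  [load 14/14]
  3 → roll 3  [load 12/14]
  3 → roll 4 (new)  [load 3/14]
  3 → roll 4  [load 6/14]
  2 → roll 3  [load 14/14]
4 paper rolls opened.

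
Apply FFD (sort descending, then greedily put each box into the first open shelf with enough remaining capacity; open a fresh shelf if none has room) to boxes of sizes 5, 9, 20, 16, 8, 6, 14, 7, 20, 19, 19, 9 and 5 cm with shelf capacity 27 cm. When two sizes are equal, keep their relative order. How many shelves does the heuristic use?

7

Sorted descending: 20, 20, 19, 19, 16, 14, 9, 9, 8, 7, 6, 5, 5.
  20 → shelf 1 (new)  [load 20/27]
  20 → shelf 2 (new)  [load 20/27]
  19 → shelf 3 (new)  [load 19/27]
  19 → shelf 4 (new)  [load 19/27]
  16 → shelf 5 (new)  [load 16/27]
  14 → shelf 6 (new)  [load 14/27]
  9 → shelf 5  [load 25/27]
  9 → shelf 6  [load 23/27]
  8 → shelf 3  [load 27/27]
  7 → shelf 1  [load 27/27]
  6 → shelf 2  [load 26/27]
  5 → shelf 4  [load 24/27]
  5 → shelf 7 (new)  [load 5/27]
7 shelves opened.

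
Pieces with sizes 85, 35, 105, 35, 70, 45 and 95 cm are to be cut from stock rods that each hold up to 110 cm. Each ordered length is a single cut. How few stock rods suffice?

5

Total = 105 + 95 + 85 + 70 + 45 + 35 + 35 = 470 cm.
Lower bound: ⌈470/110⌉ = 5 stock rods.
A packing using 5 stock rods:
  stock rod 1: 105 = 105
  stock rod 2: 95 = 95
  stock rod 3: 85 = 85
  stock rod 4: 70 + 35 = 105
  stock rod 5: 45 + 35 = 80
This matches the lower bound, so 5 is optimal.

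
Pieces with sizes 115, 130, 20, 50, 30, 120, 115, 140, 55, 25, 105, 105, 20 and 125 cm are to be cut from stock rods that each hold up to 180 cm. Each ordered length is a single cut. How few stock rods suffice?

Total = 140 + 130 + 125 + 120 + 115 + 115 + 105 + 105 + 55 + 50 + 30 + 25 + 20 + 20 = 1155 cm.
Lower bound: ⌈1155/180⌉ = 7 stock rods.
Also, 8 pieces each exceed 90 cm, and no two of those can share a stock rod, so at least 8 stock rods are needed.
A packing using 8 stock rods:
  stock rod 1: 140 + 30 = 170
  stock rod 2: 130 + 50 = 180
  stock rod 3: 125 + 55 = 180
  stock rod 4: 120 + 25 + 20 = 165
  stock rod 5: 115 + 20 = 135
  stock rod 6: 115 = 115
  stock rod 7: 105 = 105
  stock rod 8: 105 = 105
This matches the lower bound, so 8 is optimal.

8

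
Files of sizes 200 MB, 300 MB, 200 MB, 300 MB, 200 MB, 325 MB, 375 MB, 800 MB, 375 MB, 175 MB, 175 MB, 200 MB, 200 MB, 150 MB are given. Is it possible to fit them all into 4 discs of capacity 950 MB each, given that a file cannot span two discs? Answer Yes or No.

Total = 3975 MB; ⌈3975/950⌉ = 5.
At least 5 discs are required, but only 4 are allowed.

No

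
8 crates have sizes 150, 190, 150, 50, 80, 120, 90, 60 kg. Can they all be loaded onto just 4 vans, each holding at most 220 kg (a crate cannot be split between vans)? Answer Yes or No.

No

Total = 890 kg; ⌈890/220⌉ = 5.
At least 5 vans are required, but only 4 are allowed.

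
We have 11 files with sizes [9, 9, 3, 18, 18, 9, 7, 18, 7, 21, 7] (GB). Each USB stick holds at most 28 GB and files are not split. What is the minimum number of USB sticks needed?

5

Total = 21 + 18 + 18 + 18 + 9 + 9 + 9 + 7 + 7 + 7 + 3 = 126 GB.
Lower bound: ⌈126/28⌉ = 5 USB sticks.
A packing using 5 USB sticks:
  USB stick 1: 21 + 7 = 28
  USB stick 2: 18 + 9 = 27
  USB stick 3: 18 + 9 = 27
  USB stick 4: 18 + 9 = 27
  USB stick 5: 7 + 7 + 3 = 17
This matches the lower bound, so 5 is optimal.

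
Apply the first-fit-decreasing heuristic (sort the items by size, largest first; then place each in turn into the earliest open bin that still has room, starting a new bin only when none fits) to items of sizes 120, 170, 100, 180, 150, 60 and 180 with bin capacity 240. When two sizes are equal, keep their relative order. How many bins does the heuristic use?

5

Sorted descending: 180, 180, 170, 150, 120, 100, 60.
  180 → bin 1 (new)  [load 180/240]
  180 → bin 2 (new)  [load 180/240]
  170 → bin 3 (new)  [load 170/240]
  150 → bin 4 (new)  [load 150/240]
  120 → bin 5 (new)  [load 120/240]
  100 → bin 5  [load 220/240]
  60 → bin 1  [load 240/240]
5 bins opened.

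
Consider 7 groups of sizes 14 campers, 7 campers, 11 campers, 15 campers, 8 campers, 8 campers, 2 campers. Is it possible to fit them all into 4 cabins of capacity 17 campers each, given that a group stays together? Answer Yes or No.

Total = 65 campers; ⌈65/17⌉ = 4.
The bound of 4 does not rule out 4, but exhaustive search shows no assignment into 4 cabins of capacity 17 campers exists — the minimum is 5.

No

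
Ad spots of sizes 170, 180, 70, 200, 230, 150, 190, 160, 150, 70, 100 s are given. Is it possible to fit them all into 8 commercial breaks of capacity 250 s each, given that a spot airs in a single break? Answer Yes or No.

A valid assignment using 8 commercial breaks:
  break 1: 230 = 230
  break 2: 200 = 200
  break 3: 190 = 190
  break 4: 180 + 70 = 250
  break 5: 170 + 70 = 240
  break 6: 160 = 160
  break 7: 150 + 100 = 250
  break 8: 150 = 150
Every load is within 250 s, so 8 commercial breaks suffice.

Yes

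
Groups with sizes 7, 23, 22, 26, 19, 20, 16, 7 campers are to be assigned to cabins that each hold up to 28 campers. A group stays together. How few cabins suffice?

6

Total = 26 + 23 + 22 + 20 + 19 + 16 + 7 + 7 = 140 campers.
Lower bound: ⌈140/28⌉ = 5 cabins.
Also, 6 groups each exceed 14 campers, and no two of those can share a cabin, so at least 6 cabins are needed.
A packing using 6 cabins:
  cabin 1: 26 = 26
  cabin 2: 23 = 23
  cabin 3: 22 = 22
  cabin 4: 20 + 7 = 27
  cabin 5: 19 + 7 = 26
  cabin 6: 16 = 16
This matches the lower bound, so 6 is optimal.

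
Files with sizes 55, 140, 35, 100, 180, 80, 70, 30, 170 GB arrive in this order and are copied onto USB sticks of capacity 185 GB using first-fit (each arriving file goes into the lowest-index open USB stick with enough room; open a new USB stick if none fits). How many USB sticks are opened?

  55 → USB stick 1 (new)  [load 55/185]
  140 → USB stick 2 (new)  [load 140/185]
  35 → USB stick 1  [load 90/185]
  100 → USB stick 3 (new)  [load 100/185]
  180 → USB stick 4 (new)  [load 180/185]
  80 → USB stick 1  [load 170/185]
  70 → USB stick 3  [load 170/185]
  30 → USB stick 2  [load 170/185]
  170 → USB stick 5 (new)  [load 170/185]
5 USB sticks opened.

5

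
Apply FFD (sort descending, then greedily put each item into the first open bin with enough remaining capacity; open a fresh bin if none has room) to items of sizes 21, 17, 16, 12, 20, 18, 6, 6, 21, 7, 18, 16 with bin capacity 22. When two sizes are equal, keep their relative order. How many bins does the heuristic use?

Sorted descending: 21, 21, 20, 18, 18, 17, 16, 16, 12, 7, 6, 6.
  21 → bin 1 (new)  [load 21/22]
  21 → bin 2 (new)  [load 21/22]
  20 → bin 3 (new)  [load 20/22]
  18 → bin 4 (new)  [load 18/22]
  18 → bin 5 (new)  [load 18/22]
  17 → bin 6 (new)  [load 17/22]
  16 → bin 7 (new)  [load 16/22]
  16 → bin 8 (new)  [load 16/22]
  12 → bin 9 (new)  [load 12/22]
  7 → bin 9  [load 19/22]
  6 → bin 7  [load 22/22]
  6 → bin 8  [load 22/22]
9 bins opened.

9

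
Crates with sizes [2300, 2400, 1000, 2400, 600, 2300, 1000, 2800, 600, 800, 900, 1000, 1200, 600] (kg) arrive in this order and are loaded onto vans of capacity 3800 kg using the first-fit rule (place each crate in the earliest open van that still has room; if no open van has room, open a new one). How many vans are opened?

6

  2300 → van 1 (new)  [load 2300/3800]
  2400 → van 2 (new)  [load 2400/3800]
  1000 → van 1  [load 3300/3800]
  2400 → van 3 (new)  [load 2400/3800]
  600 → van 2  [load 3000/3800]
  2300 → van 4 (new)  [load 2300/3800]
  1000 → van 3  [load 3400/3800]
  2800 → van 5 (new)  [load 2800/3800]
  600 → van 2  [load 3600/3800]
  800 → van 4  [load 3100/3800]
  900 → van 5  [load 3700/3800]
  1000 → van 6 (new)  [load 1000/3800]
  1200 → van 6  [load 2200/3800]
  600 → van 4  [load 3700/3800]
6 vans opened.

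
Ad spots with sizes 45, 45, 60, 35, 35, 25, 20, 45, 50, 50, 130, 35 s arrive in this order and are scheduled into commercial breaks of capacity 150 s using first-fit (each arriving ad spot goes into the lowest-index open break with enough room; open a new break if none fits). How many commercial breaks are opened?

  45 → break 1 (new)  [load 45/150]
  45 → break 1  [load 90/150]
  60 → break 1  [load 150/150]
  35 → break 2 (new)  [load 35/150]
  35 → break 2  [load 70/150]
  25 → break 2  [load 95/150]
  20 → break 2  [load 115/150]
  45 → break 3 (new)  [load 45/150]
  50 → break 3  [load 95/150]
  50 → break 3  [load 145/150]
  130 → break 4 (new)  [load 130/150]
  35 → break 2  [load 150/150]
4 commercial breaks opened.

4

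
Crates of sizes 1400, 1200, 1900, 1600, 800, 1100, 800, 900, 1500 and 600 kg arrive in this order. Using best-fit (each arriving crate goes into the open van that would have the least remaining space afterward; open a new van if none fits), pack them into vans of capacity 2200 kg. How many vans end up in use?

  1400 → van 1 (new)  [load 1400/2200]
  1200 → van 2 (new)  [load 1200/2200]
  1900 → van 3 (new)  [load 1900/2200]
  1600 → van 4 (new)  [load 1600/2200]
  800 → van 1  [load 2200/2200]
  1100 → van 5 (new)  [load 1100/2200]
  800 → van 2  [load 2000/2200]
  900 → van 5  [load 2000/2200]
  1500 → van 6 (new)  [load 1500/2200]
  600 → van 4  [load 2200/2200]
6 vans opened.

6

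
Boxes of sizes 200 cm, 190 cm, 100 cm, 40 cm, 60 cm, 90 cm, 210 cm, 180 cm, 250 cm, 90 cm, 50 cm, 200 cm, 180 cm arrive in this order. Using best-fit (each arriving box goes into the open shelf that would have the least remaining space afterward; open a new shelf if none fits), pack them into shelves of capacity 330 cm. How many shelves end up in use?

  200 → shelf 1 (new)  [load 200/330]
  190 → shelf 2 (new)  [load 190/330]
  100 → shelf 1  [load 300/330]
  40 → shelf 2  [load 230/330]
  60 → shelf 2  [load 290/330]
  90 → shelf 3 (new)  [load 90/330]
  210 → shelf 3  [load 300/330]
  180 → shelf 4 (new)  [load 180/330]
  250 → shelf 5 (new)  [load 250/330]
  90 → shelf 4  [load 270/330]
  50 → shelf 4  [load 320/330]
  200 → shelf 6 (new)  [load 200/330]
  180 → shelf 7 (new)  [load 180/330]
7 shelves opened.

7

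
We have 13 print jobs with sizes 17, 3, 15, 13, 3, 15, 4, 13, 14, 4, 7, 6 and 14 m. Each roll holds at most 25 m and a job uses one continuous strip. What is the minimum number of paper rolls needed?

7

Total = 17 + 15 + 15 + 14 + 14 + 13 + 13 + 7 + 6 + 4 + 4 + 3 + 3 = 128 m.
Lower bound: ⌈128/25⌉ = 6 paper rolls.
Also, 7 print jobs each exceed 25/2 m, and no two of those can share a roll, so at least 7 paper rolls are needed.
A packing using 7 paper rolls:
  roll 1: 17 + 7 = 24
  roll 2: 15 + 6 + 4 = 25
  roll 3: 15 + 4 + 3 + 3 = 25
  roll 4: 14 = 14
  roll 5: 14 = 14
  roll 6: 13 = 13
  roll 7: 13 = 13
This matches the lower bound, so 7 is optimal.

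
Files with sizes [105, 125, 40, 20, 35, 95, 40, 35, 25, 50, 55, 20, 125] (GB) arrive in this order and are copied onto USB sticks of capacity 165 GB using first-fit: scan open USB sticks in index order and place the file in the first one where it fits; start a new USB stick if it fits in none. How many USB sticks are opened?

5

  105 → USB stick 1 (new)  [load 105/165]
  125 → USB stick 2 (new)  [load 125/165]
  40 → USB stick 1  [load 145/165]
  20 → USB stick 1  [load 165/165]
  35 → USB stick 2  [load 160/165]
  95 → USB stick 3 (new)  [load 95/165]
  40 → USB stick 3  [load 135/165]
  35 → USB stick 4 (new)  [load 35/165]
  25 → USB stick 3  [load 160/165]
  50 → USB stick 4  [load 85/165]
  55 → USB stick 4  [load 140/165]
  20 → USB stick 4  [load 160/165]
  125 → USB stick 5 (new)  [load 125/165]
5 USB sticks opened.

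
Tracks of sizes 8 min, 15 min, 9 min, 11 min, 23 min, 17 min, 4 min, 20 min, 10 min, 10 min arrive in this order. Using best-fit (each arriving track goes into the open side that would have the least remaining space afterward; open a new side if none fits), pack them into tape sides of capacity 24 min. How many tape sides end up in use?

6

  8 → side 1 (new)  [load 8/24]
  15 → side 1  [load 23/24]
  9 → side 2 (new)  [load 9/24]
  11 → side 2  [load 20/24]
  23 → side 3 (new)  [load 23/24]
  17 → side 4 (new)  [load 17/24]
  4 → side 2  [load 24/24]
  20 → side 5 (new)  [load 20/24]
  10 → side 6 (new)  [load 10/24]
  10 → side 6  [load 20/24]
6 tape sides opened.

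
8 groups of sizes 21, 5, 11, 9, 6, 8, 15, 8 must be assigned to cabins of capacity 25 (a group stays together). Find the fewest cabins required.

4

Total = 21 + 15 + 11 + 9 + 8 + 8 + 6 + 5 = 83.
Lower bound: ⌈83/25⌉ = 4 cabins.
A packing using 4 cabins:
  cabin 1: 21 = 21
  cabin 2: 15 + 9 = 24
  cabin 3: 11 + 8 + 6 = 25
  cabin 4: 8 + 5 = 13
This matches the lower bound, so 4 is optimal.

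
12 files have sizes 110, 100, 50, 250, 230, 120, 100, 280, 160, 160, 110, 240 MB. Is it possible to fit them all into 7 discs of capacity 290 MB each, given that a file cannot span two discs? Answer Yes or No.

Total = 1910 MB; ⌈1910/290⌉ = 7.
The bound of 7 does not rule out 7, but exhaustive search shows no assignment into 7 discs of capacity 290 MB exists — the minimum is 8.

No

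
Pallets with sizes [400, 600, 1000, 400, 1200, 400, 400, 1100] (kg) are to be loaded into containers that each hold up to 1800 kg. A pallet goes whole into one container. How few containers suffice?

Total = 1200 + 1100 + 1000 + 600 + 400 + 400 + 400 + 400 = 5500 kg.
Lower bound: ⌈5500/1800⌉ = 4 containers.
A packing using 4 containers:
  container 1: 1200 + 600 = 1800
  container 2: 1100 + 400 = 1500
  container 3: 1000 + 400 + 400 = 1800
  container 4: 400 = 400
This matches the lower bound, so 4 is optimal.

4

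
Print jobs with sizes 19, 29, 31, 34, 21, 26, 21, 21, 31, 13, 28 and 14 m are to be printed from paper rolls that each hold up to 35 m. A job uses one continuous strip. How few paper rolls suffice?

Total = 34 + 31 + 31 + 29 + 28 + 26 + 21 + 21 + 21 + 19 + 14 + 13 = 288 m.
Lower bound: ⌈288/35⌉ = 9 paper rolls.
Also, 10 print jobs each exceed 35/2 m, and no two of those can share a roll, so at least 10 paper rolls are needed.
A packing using 10 paper rolls:
  roll 1: 34 = 34
  roll 2: 31 = 31
  roll 3: 31 = 31
  roll 4: 29 = 29
  roll 5: 28 = 28
  roll 6: 26 = 26
  roll 7: 21 + 14 = 35
  roll 8: 21 + 13 = 34
  roll 9: 21 = 21
  roll 10: 19 = 19
This matches the lower bound, so 10 is optimal.

10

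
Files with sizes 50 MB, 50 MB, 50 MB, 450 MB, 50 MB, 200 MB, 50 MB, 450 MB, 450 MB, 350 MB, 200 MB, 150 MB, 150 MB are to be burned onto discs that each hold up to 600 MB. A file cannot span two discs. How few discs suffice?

Total = 450 + 450 + 450 + 350 + 200 + 200 + 150 + 150 + 50 + 50 + 50 + 50 + 50 = 2650 MB.
Lower bound: ⌈2650/600⌉ = 5 discs.
A packing using 5 discs:
  disc 1: 450 + 150 = 600
  disc 2: 450 + 150 = 600
  disc 3: 450 + 50 + 50 + 50 = 600
  disc 4: 350 + 200 + 50 = 600
  disc 5: 200 + 50 = 250
This matches the lower bound, so 5 is optimal.

5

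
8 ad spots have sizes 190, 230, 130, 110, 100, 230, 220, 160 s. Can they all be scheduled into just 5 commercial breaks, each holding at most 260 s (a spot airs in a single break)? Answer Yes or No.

No

Total = 1370 s; ⌈1370/260⌉ = 6.
At least 6 commercial breaks are required, but only 5 are allowed.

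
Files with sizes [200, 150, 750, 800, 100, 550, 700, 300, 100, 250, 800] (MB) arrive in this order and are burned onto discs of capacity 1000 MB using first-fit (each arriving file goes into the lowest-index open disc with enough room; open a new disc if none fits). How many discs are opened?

  200 → disc 1 (new)  [load 200/1000]
  150 → disc 1  [load 350/1000]
  750 → disc 2 (new)  [load 750/1000]
  800 → disc 3 (new)  [load 800/1000]
  100 → disc 1  [load 450/1000]
  550 → disc 1  [load 1000/1000]
  700 → disc 4 (new)  [load 700/1000]
  300 → disc 4  [load 1000/1000]
  100 → disc 2  [load 850/1000]
  250 → disc 5 (new)  [load 250/1000]
  800 → disc 6 (new)  [load 800/1000]
6 discs opened.

6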